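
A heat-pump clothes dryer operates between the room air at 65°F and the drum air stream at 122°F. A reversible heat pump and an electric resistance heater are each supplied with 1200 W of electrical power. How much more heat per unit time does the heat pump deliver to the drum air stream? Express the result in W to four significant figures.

11050 W

In absolute terms T_C = 291.48 K and T_H = 323.15 K, so ΔT = 31.67 K.
COP_Carnot = T_H/ΔT = 323.15/31.67 = 10.20.
The heat pump delivers Q̇_H = COP × Ẇ = 12250 W; the resistance heater delivers Ẇ = 1200 W.
Extra = (COP − 1)·Ẇ = 11050 W.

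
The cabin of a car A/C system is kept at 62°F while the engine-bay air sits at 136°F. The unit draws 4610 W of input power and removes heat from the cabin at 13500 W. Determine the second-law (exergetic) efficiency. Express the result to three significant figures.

COP_actual = Q̇_C/Ẇ = 13500/4610 = 2.928.
In absolute terms T_C = 289.82 K and T_H = 330.93 K, so ΔT = 41.11 K.
COP_Carnot = T_C/ΔT = 289.82/41.11 = 7.050.
η_II = COP_actual/COP_Carnot = 2.928/7.050 = 0.4154.

0.415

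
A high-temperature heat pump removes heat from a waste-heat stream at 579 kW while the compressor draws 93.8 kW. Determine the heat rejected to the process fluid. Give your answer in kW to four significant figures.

672.8 kW

For a cyclic device the first law requires Q̇_H = Q̇_C + Ẇ.
Q̇_H = Q̇_C + Ẇ = 672.8 kW.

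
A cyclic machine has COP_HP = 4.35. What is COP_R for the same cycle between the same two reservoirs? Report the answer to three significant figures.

Since Q_H = Q_C + W for any cycle, COP_R = Q_C/W = Q_H/W − 1.
COP_R = 4.35 − 1 = 3.35.

3.35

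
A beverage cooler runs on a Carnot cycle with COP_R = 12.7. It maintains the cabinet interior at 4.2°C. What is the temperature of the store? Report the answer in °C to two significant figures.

COP_R = T_C/(T_H − T_C) gives T_H − T_C = T_C/COP.
With T_C = 277.35 K, T_H = 277.35 × (1 + 1/12.7) = 299.19 K.
Converting, 299.19 K = 26.04°C.

26 °C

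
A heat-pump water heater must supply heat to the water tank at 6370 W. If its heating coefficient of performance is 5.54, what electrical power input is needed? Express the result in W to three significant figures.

1150 W

Ẇ = Q̇_H/COP_HP = 6370/5.54 = 1150 W.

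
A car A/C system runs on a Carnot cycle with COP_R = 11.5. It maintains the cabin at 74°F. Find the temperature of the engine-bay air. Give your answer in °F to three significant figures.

120 °F

COP_R = T_C/(T_H − T_C) gives T_H − T_C = T_C/COP.
With T_C = 296.48 K, T_H = 296.48 × (1 + 1/11.5) = 322.26 K.
Converting, 322.26 K = 120.41°F.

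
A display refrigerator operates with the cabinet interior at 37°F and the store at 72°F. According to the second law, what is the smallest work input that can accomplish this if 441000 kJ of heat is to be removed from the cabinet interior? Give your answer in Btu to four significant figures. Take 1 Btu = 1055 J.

In absolute terms T_C = 275.93 K and T_H = 295.37 K, so ΔT = 19.44 K.
The reversible limit is COP_R = T_C/ΔT = 14.19, so W_min = Q_C/COP = Q_C·ΔT/T_C.
W_min = 441000 × 19.44/275.93 = 31080 kJ = 29460 Btu.

29460 Btu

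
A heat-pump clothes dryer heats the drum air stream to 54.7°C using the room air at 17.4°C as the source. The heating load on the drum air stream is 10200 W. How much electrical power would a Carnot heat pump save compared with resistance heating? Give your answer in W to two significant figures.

In absolute terms T_C = 290.55 K and T_H = 327.85 K, so ΔT = 37.30 K.
COP_Carnot = T_H/ΔT = 327.85/37.30 = 8.790.
Resistance heating needs Ẇ_res = Q̇_H = 10200 W; the reversible heat pump needs only Ẇ_hp = Q̇_H/COP = 1160 W.
Saving = 10200 − 1160 = 9040 W.

9000 W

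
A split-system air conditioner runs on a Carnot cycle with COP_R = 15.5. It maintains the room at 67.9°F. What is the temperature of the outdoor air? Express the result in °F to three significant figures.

102 °F

COP_R = T_C/(T_H − T_C) gives T_H − T_C = T_C/COP.
With T_C = 293.09 K, T_H = 293.09 × (1 + 1/15.5) = 312.00 K.
Converting, 312.00 K = 101.94°F.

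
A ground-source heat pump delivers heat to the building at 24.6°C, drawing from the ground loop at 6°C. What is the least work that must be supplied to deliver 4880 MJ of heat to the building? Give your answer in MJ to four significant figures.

In absolute terms T_C = 279.15 K and T_H = 297.75 K, so ΔT = 18.60 K.
The reversible limit is COP_HP = T_H/ΔT = 16.01, so W_min = Q_H/COP = Q_H·ΔT/T_H.
W_min = 4880 × 18.60/297.75 = 304.8 MJ.

304.8 MJ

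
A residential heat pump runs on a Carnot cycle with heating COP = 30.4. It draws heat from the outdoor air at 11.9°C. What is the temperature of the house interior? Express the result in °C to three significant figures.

21.6 °C

COP_HP = T_H/(T_H − T_C) rearranges to T_H = COP·T_C/(COP − 1).
With T_C = 285.05 K, T_H = 30.4 × 285.05/29.40 = 294.75 K.
Converting, 294.75 K = 21.60°C.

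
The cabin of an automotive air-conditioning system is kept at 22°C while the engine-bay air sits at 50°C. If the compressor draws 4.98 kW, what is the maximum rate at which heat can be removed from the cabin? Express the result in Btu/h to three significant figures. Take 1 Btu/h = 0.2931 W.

In absolute terms T_C = 295.15 K and T_H = 323.15 K, so ΔT = 28.00 K.
COP_Carnot = T_C/ΔT = 295.15/28.00 = 10.54.
Q̇_max = COP_Carnot × Ẇ = 10.54 × 4.980 kW = 52.49 kW = 179100 Btu/h.

179000 Btu/h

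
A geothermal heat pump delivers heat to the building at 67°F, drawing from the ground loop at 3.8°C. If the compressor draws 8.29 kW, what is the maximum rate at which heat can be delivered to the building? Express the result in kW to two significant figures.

160 kW

In absolute terms T_C = 276.95 K and T_H = 292.59 K, so ΔT = 15.64 K.
COP_Carnot = T_H/ΔT = 292.59/15.64 = 18.70.
Q̇_max = COP_Carnot × Ẇ = 18.70 × 8.290 kW = 155.0 kW.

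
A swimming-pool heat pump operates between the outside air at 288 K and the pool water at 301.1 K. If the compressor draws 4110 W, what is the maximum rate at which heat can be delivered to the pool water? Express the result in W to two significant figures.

94000 W

The reservoir spacing is ΔT = 301.1 − 288 = 13.10 K.
COP_Carnot = T_H/ΔT = 301.10/13.10 = 22.98.
Q̇_max = COP_Carnot × Ẇ = 22.98 × 4110 W = 94470 W.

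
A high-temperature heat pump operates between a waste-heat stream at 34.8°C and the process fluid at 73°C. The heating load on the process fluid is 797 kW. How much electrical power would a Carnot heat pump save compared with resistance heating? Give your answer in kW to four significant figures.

709.0 kW

In absolute terms T_C = 307.95 K and T_H = 346.15 K, so ΔT = 38.20 K.
COP_Carnot = T_H/ΔT = 346.15/38.20 = 9.062.
Resistance heating needs Ẇ_res = Q̇_H = 797.0 kW; the reversible heat pump needs only Ẇ_hp = Q̇_H/COP = 87.95 kW.
Saving = 797.0 − 87.95 = 709.0 kW.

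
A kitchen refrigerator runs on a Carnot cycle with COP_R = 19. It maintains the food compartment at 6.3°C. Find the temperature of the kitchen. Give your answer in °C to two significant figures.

COP_R = T_C/(T_H − T_C) gives T_H − T_C = T_C/COP.
With T_C = 279.45 K, T_H = 279.45 × (1 + 1/19) = 294.16 K.
Converting, 294.16 K = 21.01°C.

21 °C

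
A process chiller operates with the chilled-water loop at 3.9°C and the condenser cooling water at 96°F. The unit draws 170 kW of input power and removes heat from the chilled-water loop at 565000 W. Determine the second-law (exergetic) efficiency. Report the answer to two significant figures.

Converting, Q̇_C = 565000 W = 565.0 kW, so COP_actual = Q̇_C/Ẇ = 565.0/170.0 = 3.324.
In absolute terms T_C = 277.05 K and T_H = 308.71 K, so ΔT = 31.66 K.
COP_Carnot = T_C/ΔT = 277.05/31.66 = 8.752.
η_II = COP_actual/COP_Carnot = 3.324/8.752 = 0.3797.

0.38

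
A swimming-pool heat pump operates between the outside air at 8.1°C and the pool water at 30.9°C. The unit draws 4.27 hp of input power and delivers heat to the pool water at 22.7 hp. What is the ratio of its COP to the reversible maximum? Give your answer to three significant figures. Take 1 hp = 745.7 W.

0.399

COP_actual = Q̇_H/Ẇ = 22.70/4.270 = 5.316.
In absolute terms T_C = 281.25 K and T_H = 304.05 K, so ΔT = 22.80 K.
COP_Carnot = T_H/ΔT = 304.05/22.80 = 13.34.
η_II = COP_actual/COP_Carnot = 5.316/13.34 = 0.3986.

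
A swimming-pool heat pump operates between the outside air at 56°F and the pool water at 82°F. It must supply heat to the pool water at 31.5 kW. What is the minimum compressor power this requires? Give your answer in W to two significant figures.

In absolute terms T_C = 286.48 K and T_H = 300.93 K, so ΔT = 14.44 K.
COP_Carnot = T_H/ΔT = 300.93/14.44 = 20.83.
Ẇ_min = Q̇/COP_Carnot = 31.50/20.83 = 1.512 kW = 1512 W.

1500 W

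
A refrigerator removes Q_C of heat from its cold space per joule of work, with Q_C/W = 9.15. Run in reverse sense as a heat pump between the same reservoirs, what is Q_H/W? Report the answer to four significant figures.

10.15

The first law on one cycle gives Q_H = Q_C + W, so Q_H/W = Q_C/W + 1.
COP_HP = COP_R + 1 = 9.15 + 1 = 10.15.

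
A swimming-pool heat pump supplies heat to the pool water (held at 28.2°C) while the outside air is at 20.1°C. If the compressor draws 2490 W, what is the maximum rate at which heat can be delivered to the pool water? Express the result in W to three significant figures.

In absolute terms T_C = 293.25 K and T_H = 301.35 K, so ΔT = 8.100 K.
COP_Carnot = T_H/ΔT = 301.35/8.100 = 37.20.
Q̇_max = COP_Carnot × Ẇ = 37.20 × 2490 W = 92640 W.

92600 W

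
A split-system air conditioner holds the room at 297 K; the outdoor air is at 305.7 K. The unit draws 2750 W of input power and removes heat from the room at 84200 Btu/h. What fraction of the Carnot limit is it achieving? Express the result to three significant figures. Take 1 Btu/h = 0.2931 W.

Converting, Q̇_C = 84200 Btu/h = 24680 W, so COP_actual = Q̇_C/Ẇ = 24680/2750 = 8.974.
The reservoir spacing is ΔT = 305.7 − 297 = 8.700 K.
COP_Carnot = T_C/ΔT = 297.00/8.700 = 34.14.
η_II = COP_actual/COP_Carnot = 8.974/34.14 = 0.2629.

0.263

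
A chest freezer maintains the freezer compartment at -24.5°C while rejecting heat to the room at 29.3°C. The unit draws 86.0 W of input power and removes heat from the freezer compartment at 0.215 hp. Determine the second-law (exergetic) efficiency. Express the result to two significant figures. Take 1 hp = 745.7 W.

0.40

Converting, Q̇_C = 0.2150 hp = 160.3 W, so COP_actual = Q̇_C/Ẇ = 160.3/86.00 = 1.864.
In absolute terms T_C = 248.65 K and T_H = 302.45 K, so ΔT = 53.80 K.
COP_Carnot = T_C/ΔT = 248.65/53.80 = 4.622.
η_II = COP_actual/COP_Carnot = 1.864/4.622 = 0.4034.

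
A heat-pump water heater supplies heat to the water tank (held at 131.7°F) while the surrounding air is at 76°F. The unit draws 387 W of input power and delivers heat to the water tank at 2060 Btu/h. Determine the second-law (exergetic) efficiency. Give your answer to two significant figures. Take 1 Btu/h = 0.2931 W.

0.15

Converting, Q̇_H = 2060 Btu/h = 603.8 W, so COP_actual = Q̇_H/Ẇ = 603.8/387.0 = 1.560.
In absolute terms T_C = 297.59 K and T_H = 328.54 K, so ΔT = 30.94 K.
COP_Carnot = T_H/ΔT = 328.54/30.94 = 10.62.
η_II = COP_actual/COP_Carnot = 1.560/10.62 = 0.1469.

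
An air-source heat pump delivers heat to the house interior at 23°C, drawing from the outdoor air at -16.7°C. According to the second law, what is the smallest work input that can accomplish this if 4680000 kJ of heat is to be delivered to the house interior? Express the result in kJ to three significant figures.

627000 kJ

In absolute terms T_C = 256.45 K and T_H = 296.15 K, so ΔT = 39.70 K.
The reversible limit is COP_HP = T_H/ΔT = 7.460, so W_min = Q_H/COP = Q_H·ΔT/T_H.
W_min = 4680000 × 39.70/296.15 = 627400 kJ.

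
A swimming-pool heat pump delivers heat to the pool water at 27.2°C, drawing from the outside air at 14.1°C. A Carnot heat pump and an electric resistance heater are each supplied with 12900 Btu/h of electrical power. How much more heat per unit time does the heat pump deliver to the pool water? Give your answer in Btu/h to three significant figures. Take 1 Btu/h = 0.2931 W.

In absolute terms T_C = 287.25 K and T_H = 300.35 K, so ΔT = 13.10 K.
COP_Carnot = T_H/ΔT = 300.35/13.10 = 22.93.
The heat pump delivers Q̇_H = COP × Ẇ = 295800 Btu/h; the resistance heater delivers Ẇ = 12900 Btu/h.
Extra = (COP − 1)·Ẇ = 282900 Btu/h.

283000 Btu/h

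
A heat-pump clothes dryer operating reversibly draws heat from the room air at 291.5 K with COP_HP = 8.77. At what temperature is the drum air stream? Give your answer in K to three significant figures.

COP_HP = T_H/(T_H − T_C) rearranges to T_H = COP·T_C/(COP − 1).
With T_C = 291.50 K, T_H = 8.77 × 291.50/7.770 = 329.02 K.

329 K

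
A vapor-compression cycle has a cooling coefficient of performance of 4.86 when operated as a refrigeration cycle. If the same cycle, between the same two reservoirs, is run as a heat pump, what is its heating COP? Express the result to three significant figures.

The first law on one cycle gives Q_H = Q_C + W, so Q_H/W = Q_C/W + 1.
COP_HP = COP_R + 1 = 4.86 + 1 = 5.86.

5.86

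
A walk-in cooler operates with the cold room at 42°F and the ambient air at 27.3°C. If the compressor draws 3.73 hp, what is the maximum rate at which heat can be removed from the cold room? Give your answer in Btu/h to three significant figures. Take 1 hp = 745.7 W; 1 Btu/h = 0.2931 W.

122000 Btu/h

In absolute terms T_C = 278.71 K and T_H = 300.45 K, so ΔT = 21.74 K.
COP_Carnot = T_C/ΔT = 278.71/21.74 = 12.82.
Q̇_max = COP_Carnot × Ẇ = 12.82 × 3.730 hp = 47.81 hp = 121600 Btu/h.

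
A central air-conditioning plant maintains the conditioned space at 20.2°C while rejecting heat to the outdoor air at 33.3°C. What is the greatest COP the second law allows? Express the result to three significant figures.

In absolute terms T_C = 293.35 K and T_H = 306.45 K, so ΔT = 13.10 K.
For a reversible cycle, COP_Carnot = T_C/ΔT = 293.35/13.10 = 22.39.

22.4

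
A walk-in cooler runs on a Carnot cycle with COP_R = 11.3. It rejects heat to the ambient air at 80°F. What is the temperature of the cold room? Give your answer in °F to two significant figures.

For a Carnot refrigerator COP_R = T_C/(T_H − T_C), so T_C = COP·T_H/(1 + COP).
With T_H = 299.82 K, T_C = 11.3 × 299.82/12.30 = 275.44 K.
Converting, 275.44 K = 36.12°F.

36 °F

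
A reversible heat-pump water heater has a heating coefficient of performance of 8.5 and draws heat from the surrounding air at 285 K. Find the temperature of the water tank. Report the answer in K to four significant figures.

323.0 K

COP_HP = T_H/(T_H − T_C) rearranges to T_H = COP·T_C/(COP − 1).
With T_C = 285.00 K, T_H = 8.5 × 285.00/7.500 = 323.00 K.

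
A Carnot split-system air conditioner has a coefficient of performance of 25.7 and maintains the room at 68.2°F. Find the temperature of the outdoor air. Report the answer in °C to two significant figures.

COP_R = T_C/(T_H − T_C) gives T_H − T_C = T_C/COP.
With T_C = 293.26 K, T_H = 293.26 × (1 + 1/25.7) = 304.67 K.
Converting, 304.67 K = 31.52°C.

32 °C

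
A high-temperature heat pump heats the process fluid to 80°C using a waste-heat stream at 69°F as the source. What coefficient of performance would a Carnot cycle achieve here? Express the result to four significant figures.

5.941

In absolute terms T_C = 293.71 K and T_H = 353.15 K, so ΔT = 59.44 K.
For a reversible cycle, COP_Carnot = T_H/ΔT = 353.15/59.44 = 5.941.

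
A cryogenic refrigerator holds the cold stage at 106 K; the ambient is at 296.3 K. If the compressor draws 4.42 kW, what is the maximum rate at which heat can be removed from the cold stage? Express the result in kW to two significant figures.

The reservoir spacing is ΔT = 296.3 − 106 = 190.3 K.
COP_Carnot = T_C/ΔT = 106.00/190.3 = 0.5570.
Q̇_max = COP_Carnot × Ẇ = 0.5570 × 4.420 kW = 2.462 kW.

2.5 kW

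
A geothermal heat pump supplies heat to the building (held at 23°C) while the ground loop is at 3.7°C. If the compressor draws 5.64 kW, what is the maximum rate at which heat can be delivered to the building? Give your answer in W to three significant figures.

86500 W

In absolute terms T_C = 276.85 K and T_H = 296.15 K, so ΔT = 19.30 K.
COP_Carnot = T_H/ΔT = 296.15/19.30 = 15.34.
Q̇_max = COP_Carnot × Ẇ = 15.34 × 5.640 kW = 86.54 kW = 86540 W.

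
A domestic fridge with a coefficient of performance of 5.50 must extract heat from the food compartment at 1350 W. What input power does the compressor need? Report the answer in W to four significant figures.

Ẇ = Q̇_C/COP = 1350/5.50 = 245.5 W.

245.5 W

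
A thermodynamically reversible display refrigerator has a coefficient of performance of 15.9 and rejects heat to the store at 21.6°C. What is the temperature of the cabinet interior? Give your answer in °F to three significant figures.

39.5 °F

For a Carnot refrigerator COP_R = T_C/(T_H − T_C), so T_C = COP·T_H/(1 + COP).
With T_H = 294.75 K, T_C = 15.9 × 294.75/16.90 = 277.31 K.
Converting, 277.31 K = 39.49°F.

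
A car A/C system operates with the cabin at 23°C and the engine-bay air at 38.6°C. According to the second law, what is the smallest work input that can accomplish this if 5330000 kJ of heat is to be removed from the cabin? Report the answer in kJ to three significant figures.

In absolute terms T_C = 296.15 K and T_H = 311.75 K, so ΔT = 15.60 K.
The reversible limit is COP_R = T_C/ΔT = 18.98, so W_min = Q_C/COP = Q_C·ΔT/T_C.
W_min = 5330000 × 15.60/296.15 = 280800 kJ.

281000 kJ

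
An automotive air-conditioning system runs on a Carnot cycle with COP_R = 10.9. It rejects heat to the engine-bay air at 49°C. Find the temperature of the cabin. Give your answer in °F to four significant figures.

71.47 °F

For a Carnot refrigerator COP_R = T_C/(T_H − T_C), so T_C = COP·T_H/(1 + COP).
With T_H = 322.15 K, T_C = 10.9 × 322.15/11.90 = 295.08 K.
Converting, 295.08 K = 71.47°F.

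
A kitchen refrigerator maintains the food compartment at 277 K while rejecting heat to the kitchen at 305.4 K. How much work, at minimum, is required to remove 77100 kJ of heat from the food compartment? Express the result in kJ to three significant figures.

7900 kJ

The reservoir spacing is ΔT = 305.4 − 277 = 28.40 K.
The reversible limit is COP_R = T_C/ΔT = 9.754, so W_min = Q_C/COP = Q_C·ΔT/T_C.
W_min = 77100 × 28.40/277.00 = 7905 kJ.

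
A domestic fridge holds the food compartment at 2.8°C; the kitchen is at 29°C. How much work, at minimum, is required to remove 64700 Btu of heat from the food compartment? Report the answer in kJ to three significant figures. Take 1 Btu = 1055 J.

6480 kJ

In absolute terms T_C = 275.95 K and T_H = 302.15 K, so ΔT = 26.20 K.
The reversible limit is COP_R = T_C/ΔT = 10.53, so W_min = Q_C/COP = Q_C·ΔT/T_C.
W_min = 64700 × 26.20/275.95 = 6143 Btu = 6481 kJ.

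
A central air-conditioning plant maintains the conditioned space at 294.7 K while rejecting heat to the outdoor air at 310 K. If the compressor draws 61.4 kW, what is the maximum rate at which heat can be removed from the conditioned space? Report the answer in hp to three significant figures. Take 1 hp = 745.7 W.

The reservoir spacing is ΔT = 310 − 294.7 = 15.30 K.
COP_Carnot = T_C/ΔT = 294.70/15.30 = 19.26.
Q̇_max = COP_Carnot × Ẇ = 19.26 × 61.40 kW = 1183 kW = 1586 hp.

1590 hp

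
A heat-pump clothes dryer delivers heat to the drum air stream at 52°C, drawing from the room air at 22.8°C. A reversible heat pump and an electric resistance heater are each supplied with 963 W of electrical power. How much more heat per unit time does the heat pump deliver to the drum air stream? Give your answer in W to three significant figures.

9760 W

In absolute terms T_C = 295.95 K and T_H = 325.15 K, so ΔT = 29.20 K.
COP_Carnot = T_H/ΔT = 325.15/29.20 = 11.14.
The heat pump delivers Q̇_H = COP × Ẇ = 10720 W; the resistance heater delivers Ẇ = 963.0 W.
Extra = (COP − 1)·Ẇ = 9760 W.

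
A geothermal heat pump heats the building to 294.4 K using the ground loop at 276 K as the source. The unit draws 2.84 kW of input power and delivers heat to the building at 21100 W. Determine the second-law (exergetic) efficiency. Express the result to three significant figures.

0.464

Converting, Q̇_H = 21100 W = 21.10 kW, so COP_actual = Q̇_H/Ẇ = 21.10/2.840 = 7.430.
The reservoir spacing is ΔT = 294.4 − 276 = 18.40 K.
COP_Carnot = T_H/ΔT = 294.40/18.40 = 16.00.
η_II = COP_actual/COP_Carnot = 7.430/16.00 = 0.4643.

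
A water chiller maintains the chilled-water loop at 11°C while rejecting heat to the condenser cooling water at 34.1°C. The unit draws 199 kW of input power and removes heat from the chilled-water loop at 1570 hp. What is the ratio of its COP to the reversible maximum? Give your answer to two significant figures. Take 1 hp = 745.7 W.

Converting, Q̇_C = 1570 hp = 1171 kW, so COP_actual = Q̇_C/Ẇ = 1171/199.0 = 5.883.
In absolute terms T_C = 284.15 K and T_H = 307.25 K, so ΔT = 23.10 K.
COP_Carnot = T_C/ΔT = 284.15/23.10 = 12.30.
η_II = COP_actual/COP_Carnot = 5.883/12.30 = 0.4783.

0.48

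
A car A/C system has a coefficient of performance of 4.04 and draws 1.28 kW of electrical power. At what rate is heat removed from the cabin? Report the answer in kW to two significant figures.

Q̇_C = COP × Ẇ = 4.04 × 1.280 = 5.171 kW.

5.2 kW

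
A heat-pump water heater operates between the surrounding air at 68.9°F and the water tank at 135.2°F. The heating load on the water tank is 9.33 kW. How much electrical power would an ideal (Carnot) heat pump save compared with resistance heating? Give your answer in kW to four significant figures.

8.290 kW

In absolute terms T_C = 293.65 K and T_H = 330.48 K, so ΔT = 36.83 K.
COP_Carnot = T_H/ΔT = 330.48/36.83 = 8.972.
Resistance heating needs Ẇ_res = Q̇_H = 9.330 kW; the reversible heat pump needs only Ẇ_hp = Q̇_H/COP = 1.040 kW.
Saving = 9.330 − 1.040 = 8.290 kW.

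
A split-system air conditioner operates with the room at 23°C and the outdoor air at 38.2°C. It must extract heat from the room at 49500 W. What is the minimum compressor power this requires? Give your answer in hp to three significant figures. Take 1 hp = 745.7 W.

3.41 hp

In absolute terms T_C = 296.15 K and T_H = 311.35 K, so ΔT = 15.20 K.
COP_Carnot = T_C/ΔT = 296.15/15.20 = 19.48.
Ẇ_min = Q̇/COP_Carnot = 49500/19.48 = 2541 W = 3.407 hp.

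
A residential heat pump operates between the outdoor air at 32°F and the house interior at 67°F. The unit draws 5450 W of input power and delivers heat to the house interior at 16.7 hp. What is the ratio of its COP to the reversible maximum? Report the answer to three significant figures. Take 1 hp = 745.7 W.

0.152

Converting, Q̇_H = 16.70 hp = 12450 W, so COP_actual = Q̇_H/Ẇ = 12450/5450 = 2.285.
In absolute terms T_C = 273.15 K and T_H = 292.59 K, so ΔT = 19.44 K.
COP_Carnot = T_H/ΔT = 292.59/19.44 = 15.05.
η_II = COP_actual/COP_Carnot = 2.285/15.05 = 0.1518.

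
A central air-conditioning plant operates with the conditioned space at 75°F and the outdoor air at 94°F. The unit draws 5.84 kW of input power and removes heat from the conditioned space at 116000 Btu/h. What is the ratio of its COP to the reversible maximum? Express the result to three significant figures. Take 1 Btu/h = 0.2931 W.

Converting, Q̇_C = 116000 Btu/h = 34.00 kW, so COP_actual = Q̇_C/Ẇ = 34.00/5.840 = 5.822.
In absolute terms T_C = 297.04 K and T_H = 307.59 K, so ΔT = 10.56 K.
COP_Carnot = T_C/ΔT = 297.04/10.56 = 28.14.
η_II = COP_actual/COP_Carnot = 5.822/28.14 = 0.2069.

0.207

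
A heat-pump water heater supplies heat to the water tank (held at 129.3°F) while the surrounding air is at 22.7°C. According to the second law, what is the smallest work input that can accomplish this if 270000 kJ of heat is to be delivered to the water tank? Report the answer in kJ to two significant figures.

In absolute terms T_C = 295.85 K and T_H = 327.21 K, so ΔT = 31.36 K.
The reversible limit is COP_HP = T_H/ΔT = 10.44, so W_min = Q_H/COP = Q_H·ΔT/T_H.
W_min = 270000 × 31.36/327.21 = 25870 kJ.

26000 kJ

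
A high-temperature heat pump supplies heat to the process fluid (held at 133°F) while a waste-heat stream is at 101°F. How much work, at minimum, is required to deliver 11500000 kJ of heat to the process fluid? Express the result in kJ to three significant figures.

621000 kJ

In absolute terms T_C = 311.48 K and T_H = 329.26 K, so ΔT = 17.78 K.
The reversible limit is COP_HP = T_H/ΔT = 18.52, so W_min = Q_H/COP = Q_H·ΔT/T_H.
W_min = 11500000 × 17.78/329.26 = 620900 kJ.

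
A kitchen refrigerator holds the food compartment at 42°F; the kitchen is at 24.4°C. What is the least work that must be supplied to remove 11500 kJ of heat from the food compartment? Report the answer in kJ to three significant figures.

In absolute terms T_C = 278.71 K and T_H = 297.55 K, so ΔT = 18.84 K.
The reversible limit is COP_R = T_C/ΔT = 14.79, so W_min = Q_C/COP = Q_C·ΔT/T_C.
W_min = 11500 × 18.84/278.71 = 777.6 kJ.

778 kJ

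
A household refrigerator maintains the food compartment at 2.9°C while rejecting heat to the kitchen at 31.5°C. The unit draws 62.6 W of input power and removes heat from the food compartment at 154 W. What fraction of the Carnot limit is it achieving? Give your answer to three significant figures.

0.255

COP_actual = Q̇_C/Ẇ = 154.0/62.60 = 2.460.
In absolute terms T_C = 276.05 K and T_H = 304.65 K, so ΔT = 28.60 K.
COP_Carnot = T_C/ΔT = 276.05/28.60 = 9.652.
η_II = COP_actual/COP_Carnot = 2.460/9.652 = 0.2549.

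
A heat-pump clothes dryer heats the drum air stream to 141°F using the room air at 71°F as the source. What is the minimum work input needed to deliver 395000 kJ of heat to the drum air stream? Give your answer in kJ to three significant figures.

In absolute terms T_C = 294.82 K and T_H = 333.71 K, so ΔT = 38.89 K.
The reversible limit is COP_HP = T_H/ΔT = 8.581, so W_min = Q_H/COP = Q_H·ΔT/T_H.
W_min = 395000 × 38.89/333.71 = 46030 kJ.

46000 kJ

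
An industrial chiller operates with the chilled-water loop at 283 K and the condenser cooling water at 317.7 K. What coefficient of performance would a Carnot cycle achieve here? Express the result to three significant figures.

The reservoir spacing is ΔT = 317.7 − 283 = 34.70 K.
For a reversible cycle, COP_Carnot = T_C/ΔT = 283.00/34.70 = 8.156.

8.16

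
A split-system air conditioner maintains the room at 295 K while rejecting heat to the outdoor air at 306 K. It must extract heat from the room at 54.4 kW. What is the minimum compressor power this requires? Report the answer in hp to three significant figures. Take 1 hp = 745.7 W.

2.72 hp

The reservoir spacing is ΔT = 306 − 295 = 11.00 K.
COP_Carnot = T_C/ΔT = 295.00/11.00 = 26.82.
Ẇ_min = Q̇/COP_Carnot = 54.40/26.82 = 2.028 kW = 2.720 hp.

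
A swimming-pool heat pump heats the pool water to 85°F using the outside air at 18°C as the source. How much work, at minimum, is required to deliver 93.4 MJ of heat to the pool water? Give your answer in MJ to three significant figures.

In absolute terms T_C = 291.15 K and T_H = 302.59 K, so ΔT = 11.44 K.
The reversible limit is COP_HP = T_H/ΔT = 26.44, so W_min = Q_H/COP = Q_H·ΔT/T_H.
W_min = 93.40 × 11.44/302.59 = 3.532 MJ.

3.53 MJ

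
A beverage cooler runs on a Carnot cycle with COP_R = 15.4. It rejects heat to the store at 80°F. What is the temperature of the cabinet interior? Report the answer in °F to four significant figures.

For a Carnot refrigerator COP_R = T_C/(T_H − T_C), so T_C = COP·T_H/(1 + COP).
With T_H = 299.82 K, T_C = 15.4 × 299.82/16.40 = 281.54 K.
Converting, 281.54 K = 47.09°F.

47.09 °F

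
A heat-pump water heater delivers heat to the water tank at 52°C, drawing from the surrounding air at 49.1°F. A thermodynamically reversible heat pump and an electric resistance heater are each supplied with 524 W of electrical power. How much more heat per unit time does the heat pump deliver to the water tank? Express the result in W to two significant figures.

3500 W

In absolute terms T_C = 282.65 K and T_H = 325.15 K, so ΔT = 42.50 K.
COP_Carnot = T_H/ΔT = 325.15/42.50 = 7.651.
The heat pump delivers Q̇_H = COP × Ẇ = 4009 W; the resistance heater delivers Ẇ = 524.0 W.
Extra = (COP − 1)·Ẇ = 3485 W.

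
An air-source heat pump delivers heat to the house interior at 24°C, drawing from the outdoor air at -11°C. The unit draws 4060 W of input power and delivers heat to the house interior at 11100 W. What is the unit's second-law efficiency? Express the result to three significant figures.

COP_actual = Q̇_H/Ẇ = 11100/4060 = 2.734.
In absolute terms T_C = 262.15 K and T_H = 297.15 K, so ΔT = 35.00 K.
COP_Carnot = T_H/ΔT = 297.15/35.00 = 8.490.
η_II = COP_actual/COP_Carnot = 2.734/8.490 = 0.3220.

0.322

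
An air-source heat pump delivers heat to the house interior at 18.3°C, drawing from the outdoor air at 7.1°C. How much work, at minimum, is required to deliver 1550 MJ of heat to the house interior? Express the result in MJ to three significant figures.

59.6 MJ

In absolute terms T_C = 280.25 K and T_H = 291.45 K, so ΔT = 11.20 K.
The reversible limit is COP_HP = T_H/ΔT = 26.02, so W_min = Q_H/COP = Q_H·ΔT/T_H.
W_min = 1550 × 11.20/291.45 = 59.56 MJ.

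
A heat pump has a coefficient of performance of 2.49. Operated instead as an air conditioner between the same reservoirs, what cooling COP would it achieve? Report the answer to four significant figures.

1.490

Since Q_H = Q_C + W for any cycle, COP_R = Q_C/W = Q_H/W − 1.
COP_R = 2.49 − 1 = 1.49.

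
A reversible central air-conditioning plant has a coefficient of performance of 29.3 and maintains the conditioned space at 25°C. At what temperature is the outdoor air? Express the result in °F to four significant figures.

COP_R = T_C/(T_H − T_C) gives T_H − T_C = T_C/COP.
With T_C = 298.15 K, T_H = 298.15 × (1 + 1/29.3) = 308.33 K.
Converting, 308.33 K = 95.32°F.

95.32 °F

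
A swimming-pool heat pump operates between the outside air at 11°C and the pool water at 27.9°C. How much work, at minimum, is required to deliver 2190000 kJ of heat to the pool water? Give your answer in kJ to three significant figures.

In absolute terms T_C = 284.15 K and T_H = 301.05 K, so ΔT = 16.90 K.
The reversible limit is COP_HP = T_H/ΔT = 17.81, so W_min = Q_H/COP = Q_H·ΔT/T_H.
W_min = 2190000 × 16.90/301.05 = 122900 kJ.

123000 kJ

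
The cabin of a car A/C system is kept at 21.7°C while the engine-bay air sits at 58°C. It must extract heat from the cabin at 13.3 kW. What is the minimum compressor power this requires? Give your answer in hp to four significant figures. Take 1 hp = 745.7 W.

In absolute terms T_C = 294.85 K and T_H = 331.15 K, so ΔT = 36.30 K.
COP_Carnot = T_C/ΔT = 294.85/36.30 = 8.123.
Ẇ_min = Q̇/COP_Carnot = 13.30/8.123 = 1.637 kW = 2.196 hp.

2.196 hp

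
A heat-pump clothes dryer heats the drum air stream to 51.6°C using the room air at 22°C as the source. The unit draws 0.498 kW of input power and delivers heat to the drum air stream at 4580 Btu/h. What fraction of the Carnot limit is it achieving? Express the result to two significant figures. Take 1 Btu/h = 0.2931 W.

Converting, Q̇_H = 4580 Btu/h = 1.342 kW, so COP_actual = Q̇_H/Ẇ = 1.342/0.4980 = 2.696.
In absolute terms T_C = 295.15 K and T_H = 324.75 K, so ΔT = 29.60 K.
COP_Carnot = T_H/ΔT = 324.75/29.60 = 10.97.
η_II = COP_actual/COP_Carnot = 2.696/10.97 = 0.2457.

0.25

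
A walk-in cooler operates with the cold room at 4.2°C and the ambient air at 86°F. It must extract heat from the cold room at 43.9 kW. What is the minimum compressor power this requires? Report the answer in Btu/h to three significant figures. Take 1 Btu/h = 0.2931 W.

13900 Btu/h

In absolute terms T_C = 277.35 K and T_H = 303.15 K, so ΔT = 25.80 K.
COP_Carnot = T_C/ΔT = 277.35/25.80 = 10.75.
Ẇ_min = Q̇/COP_Carnot = 43.90/10.75 = 4.084 kW = 13930 Btu/h.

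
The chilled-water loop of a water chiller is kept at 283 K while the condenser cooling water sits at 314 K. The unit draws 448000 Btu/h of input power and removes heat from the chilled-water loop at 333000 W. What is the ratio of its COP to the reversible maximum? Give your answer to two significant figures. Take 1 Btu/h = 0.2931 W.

0.28

Converting, Q̇_C = 333000 W = 1136000 Btu/h, so COP_actual = Q̇_C/Ẇ = 1136000/448000 = 2.536.
The reservoir spacing is ΔT = 314 − 283 = 31.00 K.
COP_Carnot = T_C/ΔT = 283.00/31.00 = 9.129.
η_II = COP_actual/COP_Carnot = 2.536/9.129 = 0.2778.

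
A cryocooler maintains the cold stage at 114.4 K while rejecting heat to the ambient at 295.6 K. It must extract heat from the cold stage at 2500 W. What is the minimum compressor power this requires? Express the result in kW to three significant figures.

3.96 kW

The reservoir spacing is ΔT = 295.6 − 114.4 = 181.2 K.
COP_Carnot = T_C/ΔT = 114.40/181.2 = 0.6313.
Ẇ_min = Q̇/COP_Carnot = 2500/0.6313 = 3960 W = 3.960 kW.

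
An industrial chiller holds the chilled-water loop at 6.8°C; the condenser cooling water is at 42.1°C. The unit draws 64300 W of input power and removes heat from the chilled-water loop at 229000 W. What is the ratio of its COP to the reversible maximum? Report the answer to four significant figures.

COP_actual = Q̇_C/Ẇ = 229000/64300 = 3.561.
In absolute terms T_C = 279.95 K and T_H = 315.25 K, so ΔT = 35.30 K.
COP_Carnot = T_C/ΔT = 279.95/35.30 = 7.931.
η_II = COP_actual/COP_Carnot = 3.561/7.931 = 0.4491.

0.4491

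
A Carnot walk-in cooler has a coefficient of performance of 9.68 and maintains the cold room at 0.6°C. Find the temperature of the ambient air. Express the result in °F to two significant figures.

84 °F

COP_R = T_C/(T_H − T_C) gives T_H − T_C = T_C/COP.
With T_C = 273.75 K, T_H = 273.75 × (1 + 1/9.68) = 302.03 K.
Converting, 302.03 K = 83.98°F.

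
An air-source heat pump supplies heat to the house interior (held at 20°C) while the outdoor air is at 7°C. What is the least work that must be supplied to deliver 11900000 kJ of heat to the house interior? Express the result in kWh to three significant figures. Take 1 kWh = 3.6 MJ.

In absolute terms T_C = 280.15 K and T_H = 293.15 K, so ΔT = 13.00 K.
The reversible limit is COP_HP = T_H/ΔT = 22.55, so W_min = Q_H/COP = Q_H·ΔT/T_H.
W_min = 11900000 × 13.00/293.15 = 527700 kJ = 146.6 kWh.

147 kWh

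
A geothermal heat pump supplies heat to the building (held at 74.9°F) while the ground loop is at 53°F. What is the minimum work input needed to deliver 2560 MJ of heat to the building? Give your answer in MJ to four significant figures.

104.9 MJ

In absolute terms T_C = 284.82 K and T_H = 296.98 K, so ΔT = 12.17 K.
The reversible limit is COP_HP = T_H/ΔT = 24.41, so W_min = Q_H/COP = Q_H·ΔT/T_H.
W_min = 2560 × 12.17/296.98 = 104.9 MJ.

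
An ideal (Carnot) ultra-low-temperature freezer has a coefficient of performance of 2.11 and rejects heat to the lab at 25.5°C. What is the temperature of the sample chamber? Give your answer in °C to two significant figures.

-71 °C

For a Carnot refrigerator COP_R = T_C/(T_H − T_C), so T_C = COP·T_H/(1 + COP).
With T_H = 298.65 K, T_C = 2.11 × 298.65/3.110 = 202.62 K.
Converting, 202.62 K = -70.53°C.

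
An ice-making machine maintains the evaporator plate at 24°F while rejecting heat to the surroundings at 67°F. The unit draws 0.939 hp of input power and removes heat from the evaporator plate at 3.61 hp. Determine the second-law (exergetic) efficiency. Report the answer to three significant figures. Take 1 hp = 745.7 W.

0.342

COP_actual = Q̇_C/Ẇ = 3.610/0.9390 = 3.845.
In absolute terms T_C = 268.71 K and T_H = 292.59 K, so ΔT = 23.89 K.
COP_Carnot = T_C/ΔT = 268.71/23.89 = 11.25.
η_II = COP_actual/COP_Carnot = 3.845/11.25 = 0.3418.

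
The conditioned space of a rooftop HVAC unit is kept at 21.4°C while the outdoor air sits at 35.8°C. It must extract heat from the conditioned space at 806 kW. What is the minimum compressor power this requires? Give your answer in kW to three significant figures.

39.4 kW

In absolute terms T_C = 294.55 K and T_H = 308.95 K, so ΔT = 14.40 K.
COP_Carnot = T_C/ΔT = 294.55/14.40 = 20.45.
Ẇ_min = Q̇/COP_Carnot = 806.0/20.45 = 39.40 kW.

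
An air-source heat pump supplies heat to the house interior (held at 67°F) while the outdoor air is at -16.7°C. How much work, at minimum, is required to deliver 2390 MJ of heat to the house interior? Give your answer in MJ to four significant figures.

295.2 MJ

In absolute terms T_C = 256.45 K and T_H = 292.59 K, so ΔT = 36.14 K.
The reversible limit is COP_HP = T_H/ΔT = 8.095, so W_min = Q_H/COP = Q_H·ΔT/T_H.
W_min = 2390 × 36.14/292.59 = 295.2 MJ.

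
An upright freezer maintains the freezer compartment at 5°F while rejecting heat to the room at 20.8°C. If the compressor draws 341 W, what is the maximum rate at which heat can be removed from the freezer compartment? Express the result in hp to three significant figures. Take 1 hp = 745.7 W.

3.30 hp

In absolute terms T_C = 258.15 K and T_H = 293.95 K, so ΔT = 35.80 K.
COP_Carnot = T_C/ΔT = 258.15/35.80 = 7.211.
Q̇_max = COP_Carnot × Ẇ = 7.211 × 341.0 W = 2459 W = 3.297 hp.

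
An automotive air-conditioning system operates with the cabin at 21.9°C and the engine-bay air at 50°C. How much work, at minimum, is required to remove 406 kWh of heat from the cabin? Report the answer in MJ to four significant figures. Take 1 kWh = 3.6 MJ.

In absolute terms T_C = 295.05 K and T_H = 323.15 K, so ΔT = 28.10 K.
The reversible limit is COP_R = T_C/ΔT = 10.50, so W_min = Q_C/COP = Q_C·ΔT/T_C.
W_min = 406.0 × 28.10/295.05 = 38.67 kWh = 139.2 MJ.

139.2 MJ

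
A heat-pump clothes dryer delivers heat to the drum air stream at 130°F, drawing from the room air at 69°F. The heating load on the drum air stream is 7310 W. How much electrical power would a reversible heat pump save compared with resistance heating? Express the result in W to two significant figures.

6600 W

In absolute terms T_C = 293.71 K and T_H = 327.59 K, so ΔT = 33.89 K.
COP_Carnot = T_H/ΔT = 327.59/33.89 = 9.667.
Resistance heating needs Ẇ_res = Q̇_H = 7310 W; the reversible heat pump needs only Ẇ_hp = Q̇_H/COP = 756.2 W.
Saving = 7310 − 756.2 = 6554 W.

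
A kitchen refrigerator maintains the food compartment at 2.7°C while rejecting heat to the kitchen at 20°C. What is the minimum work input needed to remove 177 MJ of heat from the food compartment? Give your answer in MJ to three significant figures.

11.1 MJ

In absolute terms T_C = 275.85 K and T_H = 293.15 K, so ΔT = 17.30 K.
The reversible limit is COP_R = T_C/ΔT = 15.95, so W_min = Q_C/COP = Q_C·ΔT/T_C.
W_min = 177.0 × 17.30/275.85 = 11.10 MJ.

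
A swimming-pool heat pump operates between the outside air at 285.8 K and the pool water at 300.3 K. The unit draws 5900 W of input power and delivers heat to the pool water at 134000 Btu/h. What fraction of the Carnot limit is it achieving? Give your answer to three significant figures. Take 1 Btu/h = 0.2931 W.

Converting, Q̇_H = 134000 Btu/h = 39280 W, so COP_actual = Q̇_H/Ẇ = 39280/5900 = 6.657.
The reservoir spacing is ΔT = 300.3 − 285.8 = 14.50 K.
COP_Carnot = T_H/ΔT = 300.30/14.50 = 20.71.
η_II = COP_actual/COP_Carnot = 6.657/20.71 = 0.3214.

0.321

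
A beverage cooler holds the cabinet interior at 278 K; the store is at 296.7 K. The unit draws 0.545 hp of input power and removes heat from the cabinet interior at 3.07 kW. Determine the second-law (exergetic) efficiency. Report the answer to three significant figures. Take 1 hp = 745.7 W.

Converting, Q̇_C = 3.070 kW = 4.117 hp, so COP_actual = Q̇_C/Ẇ = 4.117/0.5450 = 7.554.
The reservoir spacing is ΔT = 296.7 − 278 = 18.70 K.
COP_Carnot = T_C/ΔT = 278.00/18.70 = 14.87.
η_II = COP_actual/COP_Carnot = 7.554/14.87 = 0.5081.

0.508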